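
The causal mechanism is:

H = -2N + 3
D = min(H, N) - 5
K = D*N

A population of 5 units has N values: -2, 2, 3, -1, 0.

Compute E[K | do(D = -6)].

-2.4

The intervention sets D=-6 in all 5 units regardless of N. Recomputing K per unit gives 12, -12, -18, 6, 0; average -2.4.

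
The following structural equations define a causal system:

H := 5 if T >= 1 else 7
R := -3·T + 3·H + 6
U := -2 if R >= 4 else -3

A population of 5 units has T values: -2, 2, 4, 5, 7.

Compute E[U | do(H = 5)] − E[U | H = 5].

do(H=5) breaks H's dependence on T. With H=5 fixed, U across the units is -2, -2, -2, -2, -3, mean -2.2.
Observing H=5 restricts to units where H's equation naturally yields 5: T ∈ {2, 4, 5, 7}. In that subpopulation U = -2, -2, -2, -3, mean -2.25.
Difference = -2.2 − (-2.25) = 0.05.

0.05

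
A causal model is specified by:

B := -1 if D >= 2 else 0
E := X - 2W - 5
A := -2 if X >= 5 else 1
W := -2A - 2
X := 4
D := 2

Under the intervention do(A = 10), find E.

43

do(A=10) replaces the equation A := -2 if X >= 5 else 1 with the constant A = 10.
W = -2A - 2  [with A=10]  = -22
E = X - 2W - 5  [with X=4, W=-22]  = 43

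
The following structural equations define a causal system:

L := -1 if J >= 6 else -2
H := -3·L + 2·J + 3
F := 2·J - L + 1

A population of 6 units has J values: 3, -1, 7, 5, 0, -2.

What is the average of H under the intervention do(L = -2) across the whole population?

do(L=-2) breaks L's dependence on J. With L=-2 fixed, H across the units is 15, 7, 23, 19, 9, 5, mean 13.

13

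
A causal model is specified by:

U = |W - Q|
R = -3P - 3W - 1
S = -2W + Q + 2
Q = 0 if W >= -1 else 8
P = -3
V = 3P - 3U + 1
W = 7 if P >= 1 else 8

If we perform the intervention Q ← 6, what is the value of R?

-16

Under do(Q=6), the mechanism Q = 0 if W >= -1 else 8 is discarded; Q is fixed at 6.
Since R is not a descendant of the intervened variable, it is unaffected.
W = 7 if P >= 1 else 8  [with P=-3]  = 8
R = -3P - 3W - 1  [with P=-3, W=8]  = -16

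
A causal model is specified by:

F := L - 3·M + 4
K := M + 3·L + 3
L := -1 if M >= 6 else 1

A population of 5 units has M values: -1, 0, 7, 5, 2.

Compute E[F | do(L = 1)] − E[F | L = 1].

-3.3

do(L=1) breaks L's dependence on M. With L=1 fixed, F across the units is 8, 5, -16, -10, -1, mean -2.8.
E[F|L=1] averages over only the 4 units with L=1 (M = -1, 0, 5, 2): F = 8, 5, -10, -1, mean 0.5.
Difference = -2.8 − 0.5 = -3.3.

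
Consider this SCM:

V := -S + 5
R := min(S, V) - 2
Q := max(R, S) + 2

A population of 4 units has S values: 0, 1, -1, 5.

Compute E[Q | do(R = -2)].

The intervention sets R=-2 in all 4 units regardless of S. Recomputing Q per unit gives 2, 3, 1, 7; average 3.25.

3.25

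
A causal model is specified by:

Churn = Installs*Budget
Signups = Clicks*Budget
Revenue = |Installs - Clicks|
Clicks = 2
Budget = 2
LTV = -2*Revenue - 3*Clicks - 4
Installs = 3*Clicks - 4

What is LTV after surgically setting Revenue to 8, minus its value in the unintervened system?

-16

Intervening sets Revenue = 8 and removes its equation (Revenue = |Installs - Clicks|).
LTV = -2*Revenue - 3*Clicks - 4  [with Revenue=8, Clicks=2]  = -26
Without intervention: Installs = 3*Clicks - 4  [with Clicks=2]  = 2; Revenue = |Installs - Clicks|  [with Installs=2, Clicks=2]  = 0; LTV = -2*Revenue - 3*Clicks - 4  [with Revenue=0, Clicks=2]  = -10.
Change = -26 − (-10) = -16.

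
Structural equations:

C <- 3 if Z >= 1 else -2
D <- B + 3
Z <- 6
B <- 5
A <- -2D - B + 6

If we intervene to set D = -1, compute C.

3

do(D=-1) replaces the equation D <- B + 3 with the constant D = -1.
C is not downstream of the intervention, so its value is determined by the original equations.
C = 3 if Z >= 1 else -2  [with Z=6]  = 3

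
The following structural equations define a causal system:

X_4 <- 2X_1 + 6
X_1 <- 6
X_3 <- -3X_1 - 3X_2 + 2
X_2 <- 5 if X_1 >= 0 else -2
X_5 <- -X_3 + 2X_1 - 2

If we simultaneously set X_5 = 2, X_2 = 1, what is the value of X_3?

Setting X_5 = 2, X_2 = 1 by intervention discards those variables' equations.
X_3 = -3X_1 - 3X_2 + 2  [with X_1=6, X_2=1]  = -19

-19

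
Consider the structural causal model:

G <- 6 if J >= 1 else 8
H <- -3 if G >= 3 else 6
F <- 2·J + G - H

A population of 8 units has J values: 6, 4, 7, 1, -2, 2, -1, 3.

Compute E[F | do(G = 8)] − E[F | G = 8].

8

Every unit gets G=8 under the intervention. F values become 23, 19, 25, 13, 7, 15, 9, 17; E[F|do(G=8)] = 16.
Observing G=8 restricts to units where G's equation naturally yields 8: J ∈ {-2, -1}. In that subpopulation F = 7, 9, mean 8.
Difference = 16 − 8 = 8.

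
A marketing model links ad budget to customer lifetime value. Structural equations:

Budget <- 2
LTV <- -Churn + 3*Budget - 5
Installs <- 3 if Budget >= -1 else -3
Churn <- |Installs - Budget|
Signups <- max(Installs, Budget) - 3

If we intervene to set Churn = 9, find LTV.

-8

Intervening sets Churn = 9 and removes its equation (Churn <- |Installs - Budget|).
LTV = -Churn + 3*Budget - 5  [with Churn=9, Budget=2]  = -8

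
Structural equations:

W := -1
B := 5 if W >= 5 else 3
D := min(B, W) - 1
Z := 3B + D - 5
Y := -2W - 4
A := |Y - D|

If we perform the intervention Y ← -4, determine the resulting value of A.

The intervention breaks the incoming arrows to Y: Y := -2W - 4 no longer applies, and Y = -4.
B = 5 if W >= 5 else 3  [with W=-1]  = 3
D = min(B, W) - 1  [with B=3, W=-1]  = -2
A = |Y - D|  [with Y=-4, D=-2]  = 2

2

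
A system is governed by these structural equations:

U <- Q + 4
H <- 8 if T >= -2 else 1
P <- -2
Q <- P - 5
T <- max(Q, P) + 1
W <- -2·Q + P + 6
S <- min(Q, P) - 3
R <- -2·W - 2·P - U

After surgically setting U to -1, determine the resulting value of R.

Under do(U=-1), the mechanism U <- Q + 4 is discarded; U is fixed at -1.
Q = P - 5  [with P=-2]  = -7
W = -2·Q + P + 6  [with Q=-7, P=-2]  = 18
R = -2·W - 2·P - U  [with W=18, P=-2, U=-1]  = -31

-31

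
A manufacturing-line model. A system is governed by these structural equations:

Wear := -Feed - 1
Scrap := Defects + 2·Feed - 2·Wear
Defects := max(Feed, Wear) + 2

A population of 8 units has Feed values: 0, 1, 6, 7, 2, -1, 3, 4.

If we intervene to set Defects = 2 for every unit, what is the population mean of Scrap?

Under do(Defects=2), Defects's equation is replaced by Defects=2 for every unit. Per-unit Scrap: 4, 8, 28, 32, 12, 0, 16, 20. Mean = 15.

15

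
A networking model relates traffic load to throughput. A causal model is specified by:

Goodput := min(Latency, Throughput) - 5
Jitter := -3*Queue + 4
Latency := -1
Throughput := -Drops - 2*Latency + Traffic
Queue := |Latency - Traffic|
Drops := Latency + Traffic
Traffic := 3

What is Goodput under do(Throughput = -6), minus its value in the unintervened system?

Intervening sets Throughput = -6 and removes its equation (Throughput := -Drops - 2*Latency + Traffic).
Goodput = min(Latency, Throughput) - 5  [with Latency=-1, Throughput=-6]  = -11
Without intervention: Drops = Latency + Traffic  [with Latency=-1, Traffic=3]  = 2; Throughput = -Drops - 2*Latency + Traffic  [with Drops=2, Latency=-1, Traffic=3]  = 3; Goodput = min(Latency, Throughput) - 5  [with Latency=-1, Throughput=3]  = -6.
Change = -11 − (-6) = -5.

-5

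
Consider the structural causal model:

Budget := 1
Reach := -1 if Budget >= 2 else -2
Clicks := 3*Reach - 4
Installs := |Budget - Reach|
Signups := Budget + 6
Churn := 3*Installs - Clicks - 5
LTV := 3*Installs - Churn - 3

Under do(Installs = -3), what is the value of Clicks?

-10

Under do(Installs=-3), the mechanism Installs := |Budget - Reach| is discarded; Installs is fixed at -3.
Since Clicks is not a descendant of the intervened variable, it is unaffected.
Reach = -1 if Budget >= 2 else -2  [with Budget=1]  = -2
Clicks = 3*Reach - 4  [with Reach=-2]  = -10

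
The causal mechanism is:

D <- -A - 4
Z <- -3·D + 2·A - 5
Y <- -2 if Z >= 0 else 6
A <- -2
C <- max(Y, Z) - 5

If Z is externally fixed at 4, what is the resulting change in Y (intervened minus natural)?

-8

The intervention breaks the incoming arrows to Z: Z <- -3·D + 2·A - 5 no longer applies, and Z = 4.
Y = -2 if Z >= 0 else 6  [with Z=4]  = -2
Without intervention: D = -A - 4  [with A=-2]  = -2; Z = -3·D + 2·A - 5  [with D=-2, A=-2]  = -3; Y = -2 if Z >= 0 else 6  [with Z=-3]  = 6.
Change = -2 − 6 = -8.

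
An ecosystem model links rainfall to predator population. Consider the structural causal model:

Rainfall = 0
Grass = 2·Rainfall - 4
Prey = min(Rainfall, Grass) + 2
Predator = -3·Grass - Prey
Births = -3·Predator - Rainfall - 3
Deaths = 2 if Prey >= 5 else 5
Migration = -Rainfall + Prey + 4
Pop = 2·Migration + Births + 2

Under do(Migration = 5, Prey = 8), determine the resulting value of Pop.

-3

Setting Migration = 5, Prey = 8 by intervention discards those variables' equations.
Grass = 2·Rainfall - 4  [with Rainfall=0]  = -4
Predator = -3·Grass - Prey  [with Grass=-4, Prey=8]  = 4
Births = -3·Predator - Rainfall - 3  [with Predator=4, Rainfall=0]  = -15
Pop = 2·Migration + Births + 2  [with Migration=5, Births=-15]  = -3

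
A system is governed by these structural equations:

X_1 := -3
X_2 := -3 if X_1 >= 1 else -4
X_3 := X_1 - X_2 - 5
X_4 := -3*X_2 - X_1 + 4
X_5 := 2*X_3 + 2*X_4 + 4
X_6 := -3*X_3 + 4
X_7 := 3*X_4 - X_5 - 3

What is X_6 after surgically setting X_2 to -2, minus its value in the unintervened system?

6

Under do(X_2=-2), the mechanism X_2 := -3 if X_1 >= 1 else -4 is discarded; X_2 is fixed at -2.
X_3 = X_1 - X_2 - 5  [with X_1=-3, X_2=-2]  = -6
X_6 = -3*X_3 + 4  [with X_3=-6]  = 22
Without intervention: X_2 = -3 if X_1 >= 1 else -4  [with X_1=-3]  = -4; X_3 = X_1 - X_2 - 5  [with X_1=-3, X_2=-4]  = -4; X_6 = -3*X_3 + 4  [with X_3=-4]  = 16.
Change = 22 − 16 = 6.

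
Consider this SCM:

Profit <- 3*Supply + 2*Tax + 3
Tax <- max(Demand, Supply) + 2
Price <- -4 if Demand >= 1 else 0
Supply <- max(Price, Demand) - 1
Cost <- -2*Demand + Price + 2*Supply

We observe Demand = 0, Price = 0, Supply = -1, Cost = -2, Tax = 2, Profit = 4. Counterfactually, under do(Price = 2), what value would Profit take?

12

Under do(Price=2), the mechanism Price <- -4 if Demand >= 1 else 0 is discarded; Price is fixed at 2.
Supply = max(Price, Demand) - 1  [with Price=2, Demand=0]  = 1
Tax = max(Demand, Supply) + 2  [with Demand=0, Supply=1]  = 3
Profit = 3*Supply + 2*Tax + 3  [with Supply=1, Tax=3]  = 12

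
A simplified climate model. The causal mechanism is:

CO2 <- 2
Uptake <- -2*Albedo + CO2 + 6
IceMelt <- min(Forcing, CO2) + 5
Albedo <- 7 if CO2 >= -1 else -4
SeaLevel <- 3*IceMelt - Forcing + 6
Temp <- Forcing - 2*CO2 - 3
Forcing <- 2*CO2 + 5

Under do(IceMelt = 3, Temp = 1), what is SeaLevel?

The joint intervention fixes IceMelt = 3, Temp = 1, removing each variable's own equation.
Forcing = 2*CO2 + 5  [with CO2=2]  = 9
SeaLevel = 3*IceMelt - Forcing + 6  [with IceMelt=3, Forcing=9]  = 6

6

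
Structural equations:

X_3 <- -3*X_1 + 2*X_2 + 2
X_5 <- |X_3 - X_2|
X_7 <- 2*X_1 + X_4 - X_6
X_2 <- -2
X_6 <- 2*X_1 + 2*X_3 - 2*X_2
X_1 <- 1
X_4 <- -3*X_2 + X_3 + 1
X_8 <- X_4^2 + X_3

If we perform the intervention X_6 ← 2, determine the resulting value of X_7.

2

Intervening sets X_6 = 2 and removes its equation (X_6 <- 2*X_1 + 2*X_3 - 2*X_2).
X_3 = -3*X_1 + 2*X_2 + 2  [with X_1=1, X_2=-2]  = -5
X_4 = -3*X_2 + X_3 + 1  [with X_2=-2, X_3=-5]  = 2
X_7 = 2*X_1 + X_4 - X_6  [with X_1=1, X_4=2, X_6=2]  = 2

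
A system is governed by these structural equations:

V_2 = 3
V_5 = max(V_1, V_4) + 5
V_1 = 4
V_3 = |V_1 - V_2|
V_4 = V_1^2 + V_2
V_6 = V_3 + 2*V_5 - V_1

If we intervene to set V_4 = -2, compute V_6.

15

Under do(V_4=-2), the mechanism V_4 = V_1^2 + V_2 is discarded; V_4 is fixed at -2.
V_3 = |V_1 - V_2|  [with V_1=4, V_2=3]  = 1
V_5 = max(V_1, V_4) + 5  [with V_1=4, V_4=-2]  = 9
V_6 = V_3 + 2*V_5 - V_1  [with V_3=1, V_5=9, V_1=4]  = 15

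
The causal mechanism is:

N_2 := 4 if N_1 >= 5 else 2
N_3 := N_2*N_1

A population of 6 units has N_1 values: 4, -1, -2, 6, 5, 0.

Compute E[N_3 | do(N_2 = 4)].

Under do(N_2=4), N_2's equation is replaced by N_2=4 for every unit. Per-unit N_3: 16, -4, -8, 24, 20, 0. Mean = 8.

8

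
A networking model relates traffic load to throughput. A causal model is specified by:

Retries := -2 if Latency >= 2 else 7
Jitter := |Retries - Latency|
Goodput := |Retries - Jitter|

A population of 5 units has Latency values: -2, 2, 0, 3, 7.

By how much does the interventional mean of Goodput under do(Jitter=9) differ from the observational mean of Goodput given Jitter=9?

Under do(Jitter=9), Jitter's equation is replaced by Jitter=9 for every unit. Per-unit Goodput: 2, 11, 2, 11, 11. Mean = 7.4.
Conditioning on Jitter=9 selects the 2 unit(s) with Latency ∈ {-2, 7}. Their Goodput values: 2, 11. Mean = 6.5.
Difference = 7.4 − 6.5 = 0.9.

0.9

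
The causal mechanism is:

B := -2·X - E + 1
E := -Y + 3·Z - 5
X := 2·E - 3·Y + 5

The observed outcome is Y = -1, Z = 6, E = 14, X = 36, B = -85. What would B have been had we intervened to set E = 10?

-65

do(E=10) replaces the equation E := -Y + 3·Z - 5 with the constant E = 10.
X = 2·E - 3·Y + 5  [with E=10, Y=-1]  = 28
B = -2·X - E + 1  [with X=28, E=10]  = -65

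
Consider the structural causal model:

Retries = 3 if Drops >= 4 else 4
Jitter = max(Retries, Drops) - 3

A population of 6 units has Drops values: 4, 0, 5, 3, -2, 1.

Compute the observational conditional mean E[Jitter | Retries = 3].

1.5

Conditioning on Retries=3 selects the 2 unit(s) with Drops ∈ {4, 5}. Their Jitter values: 1, 2. Mean = 1.5.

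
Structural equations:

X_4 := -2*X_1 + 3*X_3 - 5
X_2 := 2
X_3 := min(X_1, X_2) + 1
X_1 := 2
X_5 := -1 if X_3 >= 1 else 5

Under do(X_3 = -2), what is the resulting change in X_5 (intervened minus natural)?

do(X_3=-2) replaces the equation X_3 := min(X_1, X_2) + 1 with the constant X_3 = -2.
X_5 = -1 if X_3 >= 1 else 5  [with X_3=-2]  = 5
Without intervention: X_3 = min(X_1, X_2) + 1  [with X_1=2, X_2=2]  = 3; X_5 = -1 if X_3 >= 1 else 5  [with X_3=3]  = -1.
Change = 5 − (-1) = 6.

6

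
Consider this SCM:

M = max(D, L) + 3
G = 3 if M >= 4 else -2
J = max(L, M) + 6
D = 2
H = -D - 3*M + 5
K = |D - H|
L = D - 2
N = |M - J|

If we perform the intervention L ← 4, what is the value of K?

Under do(L=4), the mechanism L = D - 2 is discarded; L is fixed at 4.
M = max(D, L) + 3  [with D=2, L=4]  = 7
H = -D - 3*M + 5  [with D=2, M=7]  = -18
K = |D - H|  [with D=2, H=-18]  = 20

20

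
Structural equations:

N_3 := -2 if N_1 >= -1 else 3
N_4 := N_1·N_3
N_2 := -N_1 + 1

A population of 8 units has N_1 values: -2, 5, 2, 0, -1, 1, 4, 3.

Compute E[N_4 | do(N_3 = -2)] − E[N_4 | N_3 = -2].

1

Every unit gets N_3=-2 under the intervention. N_4 values become 4, -10, -4, 0, 2, -2, -8, -6; E[N_4|do(N_3=-2)] = -3.
Conditioning on N_3=-2 selects the 7 unit(s) with N_1 ∈ {5, 2, 0, -1, 1, 4, 3}. Their N_4 values: -10, -4, 0, 2, -2, -8, -6. Mean = -4.
Difference = -3 − (-4) = 1.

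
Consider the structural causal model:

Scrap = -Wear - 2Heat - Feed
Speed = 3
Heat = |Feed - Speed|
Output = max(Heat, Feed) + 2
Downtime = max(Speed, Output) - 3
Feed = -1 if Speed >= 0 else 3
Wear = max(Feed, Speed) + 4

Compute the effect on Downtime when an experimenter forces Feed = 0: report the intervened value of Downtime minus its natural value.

Under do(Feed=0), the mechanism Feed = -1 if Speed >= 0 else 3 is discarded; Feed is fixed at 0.
Heat = |Feed - Speed|  [with Feed=0, Speed=3]  = 3
Output = max(Heat, Feed) + 2  [with Heat=3, Feed=0]  = 5
Downtime = max(Speed, Output) - 3  [with Speed=3, Output=5]  = 2
Without intervention: Feed = -1 if Speed >= 0 else 3  [with Speed=3]  = -1; Heat = |Feed - Speed|  [with Feed=-1, Speed=3]  = 4; Output = max(Heat, Feed) + 2  [with Heat=4, Feed=-1]  = 6; Downtime = max(Speed, Output) - 3  [with Speed=3, Output=6]  = 3.
Change = 2 − 3 = -1.

-1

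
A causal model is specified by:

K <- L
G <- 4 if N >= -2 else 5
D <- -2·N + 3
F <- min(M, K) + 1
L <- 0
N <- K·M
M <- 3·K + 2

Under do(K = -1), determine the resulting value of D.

1

Under do(K=-1), the mechanism K <- L is discarded; K is fixed at -1.
M = 3·K + 2  [with K=-1]  = -1
N = K·M  [with K=-1, M=-1]  = 1
D = -2·N + 3  [with N=1]  = 1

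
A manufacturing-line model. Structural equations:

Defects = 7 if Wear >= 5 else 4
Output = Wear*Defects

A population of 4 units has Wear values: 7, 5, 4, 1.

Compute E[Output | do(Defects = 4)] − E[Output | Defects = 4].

The intervention sets Defects=4 in all 4 units regardless of Wear. Recomputing Output per unit gives 28, 20, 16, 4; average 17.
Conditioning on Defects=4 selects the 2 unit(s) with Wear ∈ {4, 1}. Their Output values: 16, 4. Mean = 10.
Difference = 17 − 10 = 7.

7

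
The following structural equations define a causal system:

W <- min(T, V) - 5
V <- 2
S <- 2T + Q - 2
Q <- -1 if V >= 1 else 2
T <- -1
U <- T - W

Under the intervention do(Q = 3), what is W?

-6

Under do(Q=3), the mechanism Q <- -1 if V >= 1 else 2 is discarded; Q is fixed at 3.
Since W is not a descendant of the intervened variable, it is unaffected.
W = min(T, V) - 5  [with T=-1, V=2]  = -6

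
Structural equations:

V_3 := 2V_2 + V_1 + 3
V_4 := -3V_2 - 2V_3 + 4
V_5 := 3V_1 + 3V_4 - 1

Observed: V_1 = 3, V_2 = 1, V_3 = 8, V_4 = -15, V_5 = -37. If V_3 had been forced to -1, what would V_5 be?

do(V_3=-1) replaces the equation V_3 := 2V_2 + V_1 + 3 with the constant V_3 = -1.
V_4 = -3V_2 - 2V_3 + 4  [with V_2=1, V_3=-1]  = 3
V_5 = 3V_1 + 3V_4 - 1  [with V_1=3, V_4=3]  = 17

17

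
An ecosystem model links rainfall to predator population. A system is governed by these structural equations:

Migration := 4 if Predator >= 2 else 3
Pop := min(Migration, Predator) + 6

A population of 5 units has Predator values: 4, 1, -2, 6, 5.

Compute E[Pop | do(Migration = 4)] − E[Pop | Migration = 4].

do(Migration=4) breaks Migration's dependence on Predator. With Migration=4 fixed, Pop across the units is 10, 7, 4, 10, 10, mean 8.2.
E[Pop|Migration=4] averages over only the 3 units with Migration=4 (Predator = 4, 6, 5): Pop = 10, 10, 10, mean 10.
Difference = 8.2 − 10 = -1.8.

-1.8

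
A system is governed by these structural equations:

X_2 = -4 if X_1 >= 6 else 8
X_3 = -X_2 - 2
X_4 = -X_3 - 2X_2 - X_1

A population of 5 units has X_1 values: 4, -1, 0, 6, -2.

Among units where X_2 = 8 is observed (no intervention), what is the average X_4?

Observing X_2=8 restricts to units where X_2's equation naturally yields 8: X_1 ∈ {4, -1, 0, -2}. In that subpopulation X_4 = -10, -5, -6, -4, mean -6.25.

-6.25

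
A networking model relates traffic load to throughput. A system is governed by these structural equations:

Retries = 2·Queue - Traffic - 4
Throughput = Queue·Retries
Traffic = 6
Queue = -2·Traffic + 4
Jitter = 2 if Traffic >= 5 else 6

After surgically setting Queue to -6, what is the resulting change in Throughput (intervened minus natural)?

-76

do(Queue=-6) replaces the equation Queue = -2·Traffic + 4 with the constant Queue = -6.
Retries = 2·Queue - Traffic - 4  [with Queue=-6, Traffic=6]  = -22
Throughput = Queue·Retries  [with Queue=-6, Retries=-22]  = 132
Without intervention: Queue = -2·Traffic + 4  [with Traffic=6]  = -8; Retries = 2·Queue - Traffic - 4  [with Queue=-8, Traffic=6]  = -26; Throughput = Queue·Retries  [with Queue=-8, Retries=-26]  = 208.
Change = 132 − 208 = -76.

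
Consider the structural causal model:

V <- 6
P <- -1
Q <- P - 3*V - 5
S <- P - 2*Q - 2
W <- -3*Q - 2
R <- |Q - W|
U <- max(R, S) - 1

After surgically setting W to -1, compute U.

44

Under do(W=-1), the mechanism W <- -3*Q - 2 is discarded; W is fixed at -1.
Q = P - 3*V - 5  [with P=-1, V=6]  = -24
S = P - 2*Q - 2  [with P=-1, Q=-24]  = 45
R = |Q - W|  [with Q=-24, W=-1]  = 23
U = max(R, S) - 1  [with R=23, S=45]  = 44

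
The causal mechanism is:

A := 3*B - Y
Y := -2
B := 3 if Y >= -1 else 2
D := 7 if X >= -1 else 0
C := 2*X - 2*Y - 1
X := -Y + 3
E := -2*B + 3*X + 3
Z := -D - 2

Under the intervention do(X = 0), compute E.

Under do(X=0), the mechanism X := -Y + 3 is discarded; X is fixed at 0.
B = 3 if Y >= -1 else 2  [with Y=-2]  = 2
E = -2*B + 3*X + 3  [with B=2, X=0]  = -1

-1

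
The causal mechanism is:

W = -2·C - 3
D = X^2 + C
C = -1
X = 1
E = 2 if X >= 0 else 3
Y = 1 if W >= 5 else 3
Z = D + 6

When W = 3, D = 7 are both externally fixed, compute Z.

13

The joint intervention fixes W = 3, D = 7, removing each variable's own equation.
Z = D + 6  [with D=7]  = 13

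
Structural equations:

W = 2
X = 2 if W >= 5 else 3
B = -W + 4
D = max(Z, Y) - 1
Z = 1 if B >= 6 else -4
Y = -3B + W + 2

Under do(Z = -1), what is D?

The intervention breaks the incoming arrows to Z: Z = 1 if B >= 6 else -4 no longer applies, and Z = -1.
B = -W + 4  [with W=2]  = 2
Y = -3B + W + 2  [with B=2, W=2]  = -2
D = max(Z, Y) - 1  [with Z=-1, Y=-2]  = -2

-2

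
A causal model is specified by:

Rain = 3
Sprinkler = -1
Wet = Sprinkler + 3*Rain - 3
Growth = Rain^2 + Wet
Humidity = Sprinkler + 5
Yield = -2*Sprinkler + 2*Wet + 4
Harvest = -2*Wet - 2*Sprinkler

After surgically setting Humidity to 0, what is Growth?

The intervention breaks the incoming arrows to Humidity: Humidity = Sprinkler + 5 no longer applies, and Humidity = 0.
Since Growth is not a descendant of the intervened variable, it is unaffected.
Wet = Sprinkler + 3*Rain - 3  [with Sprinkler=-1, Rain=3]  = 5
Growth = Rain^2 + Wet  [with Rain=3, Wet=5]  = 14

14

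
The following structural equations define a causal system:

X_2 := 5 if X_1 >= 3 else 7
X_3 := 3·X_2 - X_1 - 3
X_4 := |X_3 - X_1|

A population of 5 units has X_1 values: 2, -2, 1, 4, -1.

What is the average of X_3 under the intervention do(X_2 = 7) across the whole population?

17.2

do(X_2=7) breaks X_2's dependence on X_1. With X_2=7 fixed, X_3 across the units is 16, 20, 17, 14, 19, mean 17.2.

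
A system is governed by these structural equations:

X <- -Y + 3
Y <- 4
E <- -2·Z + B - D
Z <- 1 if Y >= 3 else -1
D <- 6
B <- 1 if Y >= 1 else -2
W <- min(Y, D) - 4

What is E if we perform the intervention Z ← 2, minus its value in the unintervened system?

-2

Under do(Z=2), the mechanism Z <- 1 if Y >= 3 else -1 is discarded; Z is fixed at 2.
B = 1 if Y >= 1 else -2  [with Y=4]  = 1
E = -2·Z + B - D  [with Z=2, B=1, D=6]  = -9
Without intervention: Z = 1 if Y >= 3 else -1  [with Y=4]  = 1; B = 1 if Y >= 1 else -2  [with Y=4]  = 1; E = -2·Z + B - D  [with Z=1, B=1, D=6]  = -7.
Change = -9 − (-7) = -2.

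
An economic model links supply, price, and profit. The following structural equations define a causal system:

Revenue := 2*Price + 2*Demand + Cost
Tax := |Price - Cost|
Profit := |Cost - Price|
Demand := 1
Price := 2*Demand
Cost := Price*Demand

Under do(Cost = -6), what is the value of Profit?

8

The intervention breaks the incoming arrows to Cost: Cost := Price*Demand no longer applies, and Cost = -6.
Price = 2*Demand  [with Demand=1]  = 2
Profit = |Cost - Price|  [with Cost=-6, Price=2]  = 8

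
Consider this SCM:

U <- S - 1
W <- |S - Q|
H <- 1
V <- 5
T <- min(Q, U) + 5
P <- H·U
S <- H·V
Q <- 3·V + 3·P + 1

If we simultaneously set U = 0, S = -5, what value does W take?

21

The joint intervention fixes U = 0, S = -5, removing each variable's own equation.
P = H·U  [with H=1, U=0]  = 0
Q = 3·V + 3·P + 1  [with V=5, P=0]  = 16
W = |S - Q|  [with S=-5, Q=16]  = 21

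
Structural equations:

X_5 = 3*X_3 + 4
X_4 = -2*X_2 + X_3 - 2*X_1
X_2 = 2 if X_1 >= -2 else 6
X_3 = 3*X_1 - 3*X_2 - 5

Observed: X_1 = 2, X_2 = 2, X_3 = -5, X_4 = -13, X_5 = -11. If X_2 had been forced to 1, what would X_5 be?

-2

do(X_2=1) replaces the equation X_2 = 2 if X_1 >= -2 else 6 with the constant X_2 = 1.
X_3 = 3*X_1 - 3*X_2 - 5  [with X_1=2, X_2=1]  = -2
X_5 = 3*X_3 + 4  [with X_3=-2]  = -2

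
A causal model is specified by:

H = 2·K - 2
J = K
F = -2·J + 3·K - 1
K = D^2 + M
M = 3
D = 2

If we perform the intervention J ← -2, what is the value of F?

24

The intervention breaks the incoming arrows to J: J = K no longer applies, and J = -2.
K = D^2 + M  [with D=2, M=3]  = 7
F = -2·J + 3·K - 1  [with J=-2, K=7]  = 24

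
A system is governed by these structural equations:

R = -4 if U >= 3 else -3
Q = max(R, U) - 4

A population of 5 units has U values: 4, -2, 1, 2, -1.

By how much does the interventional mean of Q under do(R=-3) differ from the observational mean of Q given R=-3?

do(R=-3) breaks R's dependence on U. With R=-3 fixed, Q across the units is 0, -6, -3, -2, -5, mean -3.2.
E[Q|R=-3] averages over only the 4 units with R=-3 (U = -2, 1, 2, -1): Q = -6, -3, -2, -5, mean -4.
Difference = -3.2 − (-4) = 0.8.

0.8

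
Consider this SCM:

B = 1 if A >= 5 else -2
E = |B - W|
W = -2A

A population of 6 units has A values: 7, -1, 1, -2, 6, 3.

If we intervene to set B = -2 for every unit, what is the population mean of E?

6

The intervention sets B=-2 in all 6 units regardless of A. Recomputing E per unit gives 12, 4, 0, 6, 10, 4; average 6.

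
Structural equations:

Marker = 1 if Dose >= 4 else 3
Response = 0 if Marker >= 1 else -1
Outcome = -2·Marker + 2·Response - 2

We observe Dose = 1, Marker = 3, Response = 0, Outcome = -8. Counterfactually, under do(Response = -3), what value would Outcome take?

The intervention breaks the incoming arrows to Response: Response = 0 if Marker >= 1 else -1 no longer applies, and Response = -3.
Marker = 1 if Dose >= 4 else 3  [with Dose=1]  = 3
Outcome = -2·Marker + 2·Response - 2  [with Marker=3, Response=-3]  = -14

-14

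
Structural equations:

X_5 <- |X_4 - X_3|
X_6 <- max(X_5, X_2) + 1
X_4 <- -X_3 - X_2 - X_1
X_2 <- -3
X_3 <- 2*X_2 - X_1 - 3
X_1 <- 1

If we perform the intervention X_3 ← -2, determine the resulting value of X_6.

The intervention breaks the incoming arrows to X_3: X_3 <- 2*X_2 - X_1 - 3 no longer applies, and X_3 = -2.
X_4 = -X_3 - X_2 - X_1  [with X_3=-2, X_2=-3, X_1=1]  = 4
X_5 = |X_4 - X_3|  [with X_4=4, X_3=-2]  = 6
X_6 = max(X_5, X_2) + 1  [with X_5=6, X_2=-3]  = 7

7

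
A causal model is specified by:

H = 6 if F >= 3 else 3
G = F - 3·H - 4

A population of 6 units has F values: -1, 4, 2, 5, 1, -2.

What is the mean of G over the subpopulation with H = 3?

Observing H=3 restricts to units where H's equation naturally yields 3: F ∈ {-1, 2, 1, -2}. In that subpopulation G = -14, -11, -12, -15, mean -13.

-13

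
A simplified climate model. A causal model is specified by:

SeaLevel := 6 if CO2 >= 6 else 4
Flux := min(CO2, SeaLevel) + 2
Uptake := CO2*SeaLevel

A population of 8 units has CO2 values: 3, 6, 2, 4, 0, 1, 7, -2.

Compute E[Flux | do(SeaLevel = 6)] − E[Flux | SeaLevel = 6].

do(SeaLevel=6) breaks SeaLevel's dependence on CO2. With SeaLevel=6 fixed, Flux across the units is 5, 8, 4, 6, 2, 3, 8, 0, mean 4.5.
Observing SeaLevel=6 restricts to units where SeaLevel's equation naturally yields 6: CO2 ∈ {6, 7}. In that subpopulation Flux = 8, 8, mean 8.
Difference = 4.5 − 8 = -3.5.

-3.5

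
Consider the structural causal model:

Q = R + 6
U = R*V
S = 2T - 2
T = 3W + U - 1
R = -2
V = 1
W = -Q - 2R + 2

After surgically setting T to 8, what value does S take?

14

Intervening sets T = 8 and removes its equation (T = 3W + U - 1).
S = 2T - 2  [with T=8]  = 14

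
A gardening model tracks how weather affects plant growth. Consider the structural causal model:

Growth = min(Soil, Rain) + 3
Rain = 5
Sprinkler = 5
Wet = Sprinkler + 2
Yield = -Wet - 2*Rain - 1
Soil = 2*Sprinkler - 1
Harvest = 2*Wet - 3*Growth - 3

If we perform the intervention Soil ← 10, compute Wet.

The intervention breaks the incoming arrows to Soil: Soil = 2*Sprinkler - 1 no longer applies, and Soil = 10.
Wet is not downstream of the intervention, so its value is determined by the original equations.
Wet = Sprinkler + 2  [with Sprinkler=5]  = 7

7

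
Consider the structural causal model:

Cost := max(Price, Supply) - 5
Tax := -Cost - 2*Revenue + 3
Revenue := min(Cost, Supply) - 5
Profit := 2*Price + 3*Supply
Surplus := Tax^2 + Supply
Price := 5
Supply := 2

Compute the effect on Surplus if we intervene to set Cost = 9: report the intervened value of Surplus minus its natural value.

-169

The intervention breaks the incoming arrows to Cost: Cost := max(Price, Supply) - 5 no longer applies, and Cost = 9.
Revenue = min(Cost, Supply) - 5  [with Cost=9, Supply=2]  = -3
Tax = -Cost - 2*Revenue + 3  [with Cost=9, Revenue=-3]  = 0
Surplus = Tax^2 + Supply  [with Tax=0, Supply=2]  = 2
Without intervention: Cost = max(Price, Supply) - 5  [with Price=5, Supply=2]  = 0; Revenue = min(Cost, Supply) - 5  [with Cost=0, Supply=2]  = -5; Tax = -Cost - 2*Revenue + 3  [with Cost=0, Revenue=-5]  = 13; Surplus = Tax^2 + Supply  [with Tax=13, Supply=2]  = 171.
Change = 2 − 171 = -169.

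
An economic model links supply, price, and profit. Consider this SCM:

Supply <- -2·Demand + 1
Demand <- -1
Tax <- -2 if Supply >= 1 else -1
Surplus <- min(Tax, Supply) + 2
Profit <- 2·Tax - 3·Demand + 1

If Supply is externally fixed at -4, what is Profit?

Under do(Supply=-4), the mechanism Supply <- -2·Demand + 1 is discarded; Supply is fixed at -4.
Tax = -2 if Supply >= 1 else -1  [with Supply=-4]  = -1
Profit = 2·Tax - 3·Demand + 1  [with Tax=-1, Demand=-1]  = 2

2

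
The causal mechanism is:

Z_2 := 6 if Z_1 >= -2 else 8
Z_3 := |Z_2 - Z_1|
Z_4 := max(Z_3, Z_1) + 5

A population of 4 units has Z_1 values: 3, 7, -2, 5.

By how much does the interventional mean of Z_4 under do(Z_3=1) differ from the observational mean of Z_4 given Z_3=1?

Every unit gets Z_3=1 under the intervention. Z_4 values become 8, 12, 6, 10; E[Z_4|do(Z_3=1)] = 9.
E[Z_4|Z_3=1] averages over only the 2 units with Z_3=1 (Z_1 = 7, 5): Z_4 = 12, 10, mean 11.
Difference = 9 − 11 = -2.

-2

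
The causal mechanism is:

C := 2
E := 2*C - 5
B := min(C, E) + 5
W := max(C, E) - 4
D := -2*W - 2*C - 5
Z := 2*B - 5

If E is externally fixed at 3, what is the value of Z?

9

Under do(E=3), the mechanism E := 2*C - 5 is discarded; E is fixed at 3.
B = min(C, E) + 5  [with C=2, E=3]  = 7
Z = 2*B - 5  [with B=7]  = 9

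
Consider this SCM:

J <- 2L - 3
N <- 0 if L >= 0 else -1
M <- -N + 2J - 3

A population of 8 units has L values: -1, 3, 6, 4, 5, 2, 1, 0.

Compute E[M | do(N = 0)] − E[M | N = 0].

The intervention sets N=0 in all 8 units regardless of L. Recomputing M per unit gives -13, 3, 15, 7, 11, -1, -5, -9; average 1.
E[M|N=0] averages over only the 7 units with N=0 (L = 3, 6, 4, 5, 2, 1, 0): M = 3, 15, 7, 11, -1, -5, -9, mean 3.
Difference = 1 − 3 = -2.

-2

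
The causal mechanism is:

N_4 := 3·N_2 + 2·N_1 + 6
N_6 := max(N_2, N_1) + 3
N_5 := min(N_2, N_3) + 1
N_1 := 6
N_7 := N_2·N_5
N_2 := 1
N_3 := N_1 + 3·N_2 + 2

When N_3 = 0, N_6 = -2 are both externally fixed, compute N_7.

Under do(N_3 = 0, N_6 = -2), each intervened variable's structural equation is replaced by its fixed value.
N_5 = min(N_2, N_3) + 1  [with N_2=1, N_3=0]  = 1
N_7 = N_2·N_5  [with N_2=1, N_5=1]  = 1

1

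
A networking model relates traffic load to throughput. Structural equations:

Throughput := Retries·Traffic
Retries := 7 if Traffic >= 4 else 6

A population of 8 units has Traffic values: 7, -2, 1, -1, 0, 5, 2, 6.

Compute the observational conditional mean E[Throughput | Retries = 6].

Observing Retries=6 restricts to units where Retries's equation naturally yields 6: Traffic ∈ {-2, 1, -1, 0, 2}. In that subpopulation Throughput = -12, 6, -6, 0, 12, mean 0.

0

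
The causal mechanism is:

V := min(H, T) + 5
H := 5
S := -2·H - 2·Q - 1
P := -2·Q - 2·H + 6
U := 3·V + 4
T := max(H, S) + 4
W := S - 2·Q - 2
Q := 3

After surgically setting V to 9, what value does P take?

do(V=9) replaces the equation V := min(H, T) + 5 with the constant V = 9.
No directed path runs from V to P, so P keeps its natural value.
P = -2·Q - 2·H + 6  [with Q=3, H=5]  = -10

-10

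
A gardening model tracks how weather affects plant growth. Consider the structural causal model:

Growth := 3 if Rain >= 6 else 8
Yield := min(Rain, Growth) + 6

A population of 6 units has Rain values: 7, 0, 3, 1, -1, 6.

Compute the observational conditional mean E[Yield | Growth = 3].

Observing Growth=3 restricts to units where Growth's equation naturally yields 3: Rain ∈ {7, 6}. In that subpopulation Yield = 9, 9, mean 9.

9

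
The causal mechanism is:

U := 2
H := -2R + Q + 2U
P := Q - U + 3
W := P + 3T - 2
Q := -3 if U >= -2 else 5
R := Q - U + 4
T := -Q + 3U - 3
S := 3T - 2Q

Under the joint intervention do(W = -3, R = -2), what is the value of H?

5

Under do(W = -3, R = -2), each intervened variable's structural equation is replaced by its fixed value.
Q = -3 if U >= -2 else 5  [with U=2]  = -3
H = -2R + Q + 2U  [with R=-2, Q=-3, U=2]  = 5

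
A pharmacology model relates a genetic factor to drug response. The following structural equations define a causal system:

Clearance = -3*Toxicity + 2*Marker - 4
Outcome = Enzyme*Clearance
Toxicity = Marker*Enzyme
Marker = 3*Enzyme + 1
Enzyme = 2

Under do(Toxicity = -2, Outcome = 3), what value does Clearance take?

16

The joint intervention fixes Toxicity = -2, Outcome = 3, removing each variable's own equation.
Marker = 3*Enzyme + 1  [with Enzyme=2]  = 7
Clearance = -3*Toxicity + 2*Marker - 4  [with Toxicity=-2, Marker=7]  = 16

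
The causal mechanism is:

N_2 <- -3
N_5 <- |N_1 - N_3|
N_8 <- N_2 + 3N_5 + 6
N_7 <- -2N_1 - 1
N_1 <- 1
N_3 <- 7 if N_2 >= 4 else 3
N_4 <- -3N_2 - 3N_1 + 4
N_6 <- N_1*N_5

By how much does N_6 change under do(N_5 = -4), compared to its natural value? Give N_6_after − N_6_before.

-6

The intervention breaks the incoming arrows to N_5: N_5 <- |N_1 - N_3| no longer applies, and N_5 = -4.
N_6 = N_1*N_5  [with N_1=1, N_5=-4]  = -4
Without intervention: N_3 = 7 if N_2 >= 4 else 3  [with N_2=-3]  = 3; N_5 = |N_1 - N_3|  [with N_1=1, N_3=3]  = 2; N_6 = N_1*N_5  [with N_1=1, N_5=2]  = 2.
Change = -4 − 2 = -6.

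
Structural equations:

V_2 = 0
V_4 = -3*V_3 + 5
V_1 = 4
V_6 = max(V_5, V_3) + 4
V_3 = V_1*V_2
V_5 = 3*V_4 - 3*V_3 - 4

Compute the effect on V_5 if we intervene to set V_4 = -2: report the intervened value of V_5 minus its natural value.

-21

Intervening sets V_4 = -2 and removes its equation (V_4 = -3*V_3 + 5).
V_3 = V_1*V_2  [with V_1=4, V_2=0]  = 0
V_5 = 3*V_4 - 3*V_3 - 4  [with V_4=-2, V_3=0]  = -10
Without intervention: V_3 = V_1*V_2  [with V_1=4, V_2=0]  = 0; V_4 = -3*V_3 + 5  [with V_3=0]  = 5; V_5 = 3*V_4 - 3*V_3 - 4  [with V_4=5, V_3=0]  = 11.
Change = -10 − 11 = -21.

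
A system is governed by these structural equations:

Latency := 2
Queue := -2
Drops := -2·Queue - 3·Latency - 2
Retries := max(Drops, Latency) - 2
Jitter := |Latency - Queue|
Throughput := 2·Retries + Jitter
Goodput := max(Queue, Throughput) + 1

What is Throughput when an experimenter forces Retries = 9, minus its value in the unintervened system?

Under do(Retries=9), the mechanism Retries := max(Drops, Latency) - 2 is discarded; Retries is fixed at 9.
Jitter = |Latency - Queue|  [with Latency=2, Queue=-2]  = 4
Throughput = 2·Retries + Jitter  [with Retries=9, Jitter=4]  = 22
Without intervention: Drops = -2·Queue - 3·Latency - 2  [with Queue=-2, Latency=2]  = -4; Retries = max(Drops, Latency) - 2  [with Drops=-4, Latency=2]  = 0; Jitter = |Latency - Queue|  [with Latency=2, Queue=-2]  = 4; Throughput = 2·Retries + Jitter  [with Retries=0, Jitter=4]  = 4.
Change = 22 − 4 = 18.

18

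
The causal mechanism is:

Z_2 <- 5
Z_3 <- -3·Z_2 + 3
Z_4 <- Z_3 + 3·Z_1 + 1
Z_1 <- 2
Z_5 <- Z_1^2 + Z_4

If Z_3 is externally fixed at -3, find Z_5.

do(Z_3=-3) replaces the equation Z_3 <- -3·Z_2 + 3 with the constant Z_3 = -3.
Z_4 = Z_3 + 3·Z_1 + 1  [with Z_3=-3, Z_1=2]  = 4
Z_5 = Z_1^2 + Z_4  [with Z_1=2, Z_4=4]  = 8

8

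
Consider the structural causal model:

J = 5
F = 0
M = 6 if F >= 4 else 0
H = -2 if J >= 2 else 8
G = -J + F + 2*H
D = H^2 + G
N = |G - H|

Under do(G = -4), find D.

The intervention breaks the incoming arrows to G: G = -J + F + 2*H no longer applies, and G = -4.
H = -2 if J >= 2 else 8  [with J=5]  = -2
D = H^2 + G  [with H=-2, G=-4]  = 0

0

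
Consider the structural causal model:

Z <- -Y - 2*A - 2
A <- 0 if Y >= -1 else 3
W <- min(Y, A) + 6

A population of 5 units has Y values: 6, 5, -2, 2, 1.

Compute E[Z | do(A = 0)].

Under do(A=0), A's equation is replaced by A=0 for every unit. Per-unit Z: -8, -7, 0, -4, -3. Mean = -4.4.

-4.4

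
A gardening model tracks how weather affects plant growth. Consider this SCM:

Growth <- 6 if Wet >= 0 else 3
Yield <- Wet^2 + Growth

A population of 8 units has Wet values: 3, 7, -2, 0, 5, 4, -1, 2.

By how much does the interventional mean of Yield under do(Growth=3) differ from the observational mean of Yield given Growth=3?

11

do(Growth=3) breaks Growth's dependence on Wet. With Growth=3 fixed, Yield across the units is 12, 52, 7, 3, 28, 19, 4, 7, mean 16.5.
E[Yield|Growth=3] averages over only the 2 units with Growth=3 (Wet = -2, -1): Yield = 7, 4, mean 5.5.
Difference = 16.5 − 5.5 = 11.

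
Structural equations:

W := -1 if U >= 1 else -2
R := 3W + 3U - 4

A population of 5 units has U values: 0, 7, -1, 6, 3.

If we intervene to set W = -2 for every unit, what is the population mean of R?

do(W=-2) breaks W's dependence on U. With W=-2 fixed, R across the units is -10, 11, -13, 8, -1, mean -1.

-1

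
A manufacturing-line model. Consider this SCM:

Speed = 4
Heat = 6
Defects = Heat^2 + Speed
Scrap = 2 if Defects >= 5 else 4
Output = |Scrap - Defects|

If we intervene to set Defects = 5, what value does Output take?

3

do(Defects=5) replaces the equation Defects = Heat^2 + Speed with the constant Defects = 5.
Scrap = 2 if Defects >= 5 else 4  [with Defects=5]  = 2
Output = |Scrap - Defects|  [with Scrap=2, Defects=5]  = 3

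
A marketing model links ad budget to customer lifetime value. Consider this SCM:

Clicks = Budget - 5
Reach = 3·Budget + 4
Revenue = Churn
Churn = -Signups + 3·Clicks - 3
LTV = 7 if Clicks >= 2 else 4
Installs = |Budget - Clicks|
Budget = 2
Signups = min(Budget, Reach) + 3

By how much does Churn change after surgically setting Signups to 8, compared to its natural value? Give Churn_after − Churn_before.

The intervention breaks the incoming arrows to Signups: Signups = min(Budget, Reach) + 3 no longer applies, and Signups = 8.
Clicks = Budget - 5  [with Budget=2]  = -3
Churn = -Signups + 3·Clicks - 3  [with Signups=8, Clicks=-3]  = -20
Without intervention: Reach = 3·Budget + 4  [with Budget=2]  = 10; Clicks = Budget - 5  [with Budget=2]  = -3; Signups = min(Budget, Reach) + 3  [with Budget=2, Reach=10]  = 5; Churn = -Signups + 3·Clicks - 3  [with Signups=5, Clicks=-3]  = -17.
Change = -20 − (-17) = -3.

-3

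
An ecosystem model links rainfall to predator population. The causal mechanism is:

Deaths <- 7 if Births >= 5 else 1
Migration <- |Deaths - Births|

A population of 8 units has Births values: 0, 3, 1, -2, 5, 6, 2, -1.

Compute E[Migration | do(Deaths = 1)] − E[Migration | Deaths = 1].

The intervention sets Deaths=1 in all 8 units regardless of Births. Recomputing Migration per unit gives 1, 2, 0, 3, 4, 5, 1, 2; average 2.25.
Conditioning on Deaths=1 selects the 6 unit(s) with Births ∈ {0, 3, 1, -2, 2, -1}. Their Migration values: 1, 2, 0, 3, 1, 2. Mean = 1.5.
Difference = 2.25 − 1.5 = 0.75.

0.75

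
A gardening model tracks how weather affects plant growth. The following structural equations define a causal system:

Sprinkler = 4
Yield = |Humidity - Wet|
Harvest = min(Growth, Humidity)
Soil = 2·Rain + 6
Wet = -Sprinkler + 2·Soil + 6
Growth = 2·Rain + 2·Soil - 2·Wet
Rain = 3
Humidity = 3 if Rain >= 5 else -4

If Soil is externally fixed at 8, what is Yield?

The intervention breaks the incoming arrows to Soil: Soil = 2·Rain + 6 no longer applies, and Soil = 8.
Wet = -Sprinkler + 2·Soil + 6  [with Sprinkler=4, Soil=8]  = 18
Humidity = 3 if Rain >= 5 else -4  [with Rain=3]  = -4
Yield = |Humidity - Wet|  [with Humidity=-4, Wet=18]  = 22

22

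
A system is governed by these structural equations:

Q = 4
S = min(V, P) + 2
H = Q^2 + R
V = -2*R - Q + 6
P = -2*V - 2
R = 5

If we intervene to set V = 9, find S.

The intervention breaks the incoming arrows to V: V = -2*R - Q + 6 no longer applies, and V = 9.
P = -2*V - 2  [with V=9]  = -20
S = min(V, P) + 2  [with V=9, P=-20]  = -18

-18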